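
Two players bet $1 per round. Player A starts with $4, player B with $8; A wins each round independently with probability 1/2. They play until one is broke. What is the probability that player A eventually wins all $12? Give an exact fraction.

1/3

With a fair step, P(i) = ½P(i−1) + ½P(i+1) with P(0)=0, P(12)=1 has the linear solution P(i) = i/12.
P(4) = 4/12 = 1/3.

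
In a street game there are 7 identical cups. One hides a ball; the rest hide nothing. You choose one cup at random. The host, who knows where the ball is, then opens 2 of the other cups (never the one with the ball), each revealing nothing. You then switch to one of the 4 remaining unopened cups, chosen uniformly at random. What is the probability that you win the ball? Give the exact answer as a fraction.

Your original cup holds the ball with probability 1/7, so the other 6 collectively hold it with probability 6/7.
The host can always find 2 empty cups to open, so the reveals don't change that 6/7; it is now spread over the 4 remaining unopened cups.
P(win by switching) = (6/7) · (1/4) = 3/14.

3/14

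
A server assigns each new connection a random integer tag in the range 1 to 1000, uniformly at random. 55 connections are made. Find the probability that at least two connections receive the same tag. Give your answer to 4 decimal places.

0.7797

It's easier to compute the probability that all 55 are distinct.
P(all distinct) = 1000/1000 · 999/1000 · ··· · 946/1000 ≈ 0.2203.
So the probability of at least one match is 1 − 0.2203 = 0.7797.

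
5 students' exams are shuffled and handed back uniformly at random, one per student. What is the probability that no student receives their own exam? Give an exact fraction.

This is the derangement probability: permutations of 5 with no fixed point.
D(5) = 5! · (1 − 1/1! + 1/2! − ··· + (−1)^5/5!) = 44.
P = 44/120 = 11/30.

11/30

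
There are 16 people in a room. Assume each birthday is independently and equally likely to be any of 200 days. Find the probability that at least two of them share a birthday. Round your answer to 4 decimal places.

0.4600

It's easier to compute the probability that all 16 are distinct.
P(all distinct) = 200/200 · 199/200 · ··· · 185/200 ≈ 0.5400.
So the probability of at least one match is 1 − 0.5400 = 0.4600.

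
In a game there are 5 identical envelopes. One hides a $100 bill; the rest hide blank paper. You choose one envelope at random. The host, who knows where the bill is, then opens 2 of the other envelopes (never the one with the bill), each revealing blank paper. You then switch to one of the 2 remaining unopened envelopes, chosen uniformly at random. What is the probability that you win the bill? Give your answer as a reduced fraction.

Your original envelope holds the bill with probability 1/5, so the other 4 collectively hold it with probability 4/5.
The host can always find 2 empty envelopes to open, so the reveals don't change that 4/5; it is now spread over the 2 remaining unopened envelopes.
P(win by switching) = (4/5) · (1/2) = 2/5.

2/5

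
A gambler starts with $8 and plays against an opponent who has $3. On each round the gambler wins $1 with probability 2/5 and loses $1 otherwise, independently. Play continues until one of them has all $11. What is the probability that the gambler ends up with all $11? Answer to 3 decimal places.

0.288

Let r = q/p = (3/5)/(2/5) = 3/2. The recurrence P(i) = p·P(i+1) + q·P(i−1) with P(0)=0, P(11)=1 gives P(i) = (1 − r^i)/(1 − r^11).
P(8) = (1 − (3/2)^8) / (1 − (3/2)^11) = 50440/175099 ≈ 0.288.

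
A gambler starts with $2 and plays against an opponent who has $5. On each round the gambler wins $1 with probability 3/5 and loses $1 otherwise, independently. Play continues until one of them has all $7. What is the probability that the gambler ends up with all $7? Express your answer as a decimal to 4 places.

Let r = q/p = (2/5)/(3/5) = 2/3. The recurrence P(i) = p·P(i+1) + q·P(i−1) with P(0)=0, P(7)=1 gives P(i) = (1 − r^i)/(1 − r^7).
P(2) = (1 − (2/3)^2) / (1 − (2/3)^7) = 1215/2059 ≈ 0.5901.

0.5901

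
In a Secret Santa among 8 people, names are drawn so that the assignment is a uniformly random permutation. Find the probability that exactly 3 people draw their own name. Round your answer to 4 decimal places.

0.0611

Choose which 3 of the 8 are fixed: C(8,3) = 56 ways.
The remaining 5 must have no fixed point: D(5) = 44.
P = 56·44/40320 = 11/180 ≈ 0.0611.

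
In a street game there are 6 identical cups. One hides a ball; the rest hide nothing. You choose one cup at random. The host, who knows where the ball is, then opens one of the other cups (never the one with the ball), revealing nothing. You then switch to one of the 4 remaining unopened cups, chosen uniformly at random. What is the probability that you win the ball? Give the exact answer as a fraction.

Your original cup holds the ball with probability 1/6, so the other 5 collectively hold it with probability 5/6.
The host can always find an empty cup to open, so this doesn't change that 5/6; it is now spread over the 4 remaining unopened cups.
P(win by switching) = (5/6) · (1/4) = 5/24.

5/24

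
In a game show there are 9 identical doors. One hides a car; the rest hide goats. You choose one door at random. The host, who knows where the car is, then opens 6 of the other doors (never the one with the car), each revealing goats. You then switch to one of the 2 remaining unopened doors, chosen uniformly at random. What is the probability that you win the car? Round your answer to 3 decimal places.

Your original door holds the car with probability 1/9, so the other 8 collectively hold it with probability 8/9.
The host can always find 6 empty doors to open, so the reveals don't change that 8/9; it is now spread over the 2 remaining unopened doors.
P(win by switching) = (8/9) · (1/2) = 4/9 ≈ 0.444.

0.444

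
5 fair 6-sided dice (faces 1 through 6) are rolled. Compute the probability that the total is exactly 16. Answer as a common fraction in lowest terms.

There are 6^5 = 7776 equally likely outcomes.
The number of ordered 5-tuples from {1,…,6} summing to 16 is 735.
P(sum = 16) = 735/7776 = 245/2592.

245/2592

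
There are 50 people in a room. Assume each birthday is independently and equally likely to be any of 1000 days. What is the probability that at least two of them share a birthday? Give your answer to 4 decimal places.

0.7123

It's easier to compute the probability that all 50 are distinct.
P(all distinct) = 1000/1000 · 999/1000 · ··· · 951/1000 ≈ 0.2877.
So the probability of at least one match is 1 − 0.2877 = 0.7123.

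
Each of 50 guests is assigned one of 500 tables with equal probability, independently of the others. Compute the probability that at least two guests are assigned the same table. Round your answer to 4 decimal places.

It's easier to compute the probability that all 50 are distinct.
P(all distinct) = 500/500 · 499/500 · ··· · 451/500 ≈ 0.0793.
So the probability of at least one match is 1 − 0.0793 = 0.9207.

0.9207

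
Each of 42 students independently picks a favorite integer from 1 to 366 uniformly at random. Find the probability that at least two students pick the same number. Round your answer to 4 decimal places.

0.9134

It's easier to compute the probability that all 42 are distinct.
P(all distinct) = 366/366 · 365/366 · ··· · 325/366 ≈ 0.0866.
So the probability of at least one match is 1 − 0.0866 = 0.9134.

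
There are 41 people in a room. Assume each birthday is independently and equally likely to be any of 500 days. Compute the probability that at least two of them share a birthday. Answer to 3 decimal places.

0.815

It's easier to compute the probability that all 41 are distinct.
P(all distinct) = 500/500 · 499/500 · ··· · 460/500 ≈ 0.185.
So the probability of at least one match is 1 − 0.185 = 0.815.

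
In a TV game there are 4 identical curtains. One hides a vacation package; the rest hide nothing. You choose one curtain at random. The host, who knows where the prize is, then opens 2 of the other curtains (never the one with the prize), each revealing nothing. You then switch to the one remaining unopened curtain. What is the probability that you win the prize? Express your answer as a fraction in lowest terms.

Your original curtain holds the prize with probability 1/4, so the other 3 collectively hold it with probability 3/4.
The host can always find 2 empty curtains to open, so the reveals don't change that 3/4; it is now spread over the 1 remaining unopened curtain.
P(win by switching) = (3/4) · (1/1) = 3/4.

3/4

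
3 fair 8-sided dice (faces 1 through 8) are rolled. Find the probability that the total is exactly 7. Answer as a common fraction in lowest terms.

15/512

There are 8^3 = 512 equally likely outcomes.
The number of ordered 3-tuples from {1,…,8} summing to 7 is 15.
P(sum = 7) = 15/512.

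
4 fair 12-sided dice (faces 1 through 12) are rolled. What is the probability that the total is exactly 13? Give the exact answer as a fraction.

55/5184

There are 12^4 = 20736 equally likely outcomes.
The number of ordered 4-tuples from {1,…,12} summing to 13 is 220.
P(sum = 13) = 220/20736 = 55/5184.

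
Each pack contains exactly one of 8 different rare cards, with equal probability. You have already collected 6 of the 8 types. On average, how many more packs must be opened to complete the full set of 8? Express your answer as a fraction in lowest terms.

Starting from 6 distinct types, each trial gives a new one with probability (8−i)/8 when i types are held, so the wait for the next new type is 8/(8−i).
E = 8/2 + 8/1 = 12.

12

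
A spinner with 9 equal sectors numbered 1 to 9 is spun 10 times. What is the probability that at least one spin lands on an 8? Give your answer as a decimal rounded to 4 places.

0.6921

P(no spin lands on an 8) = (8/9)^10 ≈ 0.3079.
P(at least one) = 1 − 0.3079 = 0.6921.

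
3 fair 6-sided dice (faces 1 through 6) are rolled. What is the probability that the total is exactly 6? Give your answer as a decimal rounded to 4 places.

There are 6^3 = 216 equally likely outcomes.
The number of ordered 3-tuples from {1,…,6} summing to 6 is 10.
P(sum = 6) = 10/216 = 5/108 ≈ 0.0463.

0.0463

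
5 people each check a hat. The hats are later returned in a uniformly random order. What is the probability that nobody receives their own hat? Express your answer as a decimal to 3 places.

This is the derangement probability: permutations of 5 with no fixed point.
D(5) = 5! · (1 − 1/1! + 1/2! − ··· + (−1)^5/5!) = 44.
P = 44/120 = 11/30 ≈ 0.367.

0.367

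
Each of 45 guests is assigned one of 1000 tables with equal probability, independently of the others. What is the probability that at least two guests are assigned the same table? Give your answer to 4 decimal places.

0.6340

It's easier to compute the probability that all 45 are distinct.
P(all distinct) = 1000/1000 · 999/1000 · ··· · 956/1000 ≈ 0.3660.
So the probability of at least one match is 1 − 0.3660 = 0.6340.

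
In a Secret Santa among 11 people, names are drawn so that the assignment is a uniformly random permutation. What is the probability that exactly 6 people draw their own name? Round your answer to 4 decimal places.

0.0005

Choose which 6 of the 11 are fixed: C(11,6) = 462 ways.
The remaining 5 must have no fixed point: D(5) = 44.
P = 462·44/39916800 = 11/21600 ≈ 0.0005.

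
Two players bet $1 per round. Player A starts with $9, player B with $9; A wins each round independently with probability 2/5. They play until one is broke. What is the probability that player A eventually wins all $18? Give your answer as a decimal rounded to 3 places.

0.025

Let r = q/p = (3/5)/(2/5) = 3/2. The recurrence P(i) = p·P(i+1) + q·P(i−1) with P(0)=0, P(18)=1 gives P(i) = (1 − r^i)/(1 − r^18).
P(9) = (1 − (3/2)^9) / (1 − (3/2)^18) = 512/20195 ≈ 0.025.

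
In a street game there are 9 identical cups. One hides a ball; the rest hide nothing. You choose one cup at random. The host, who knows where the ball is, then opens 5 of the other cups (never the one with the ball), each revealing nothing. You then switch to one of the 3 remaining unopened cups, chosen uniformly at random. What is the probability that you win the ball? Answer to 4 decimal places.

0.2963

Your original cup holds the ball with probability 1/9, so the other 8 collectively hold it with probability 8/9.
The host can always find 5 empty cups to open, so the reveals don't change that 8/9; it is now spread over the 3 remaining unopened cups.
P(win by switching) = (8/9) · (1/3) = 8/27 ≈ 0.2963.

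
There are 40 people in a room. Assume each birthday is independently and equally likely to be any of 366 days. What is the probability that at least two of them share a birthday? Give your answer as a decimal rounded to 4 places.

It's easier to compute the probability that all 40 are distinct.
P(all distinct) = 366/366 · 365/366 · ··· · 327/366 ≈ 0.1095.
So the probability of at least one match is 1 − 0.1095 = 0.8905.

0.8905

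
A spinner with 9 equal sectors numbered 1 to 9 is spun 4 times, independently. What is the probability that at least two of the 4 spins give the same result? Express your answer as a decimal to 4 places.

P(all 4 different) = 9/9 · 8/9 · ··· · 6/9 ≈ 0.4609.
P(at least two equal) = 1 − 0.4609 = 0.5391.

0.5391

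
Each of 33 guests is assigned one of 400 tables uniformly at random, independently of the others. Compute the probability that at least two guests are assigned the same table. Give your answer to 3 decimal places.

0.743

It's easier to compute the probability that all 33 are distinct.
P(all distinct) = 400/400 · 399/400 · ··· · 368/400 ≈ 0.257.
So the probability of at least one match is 1 − 0.257 = 0.743.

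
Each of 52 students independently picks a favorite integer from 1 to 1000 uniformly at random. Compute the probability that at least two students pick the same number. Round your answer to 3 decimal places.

0.741

It's easier to compute the probability that all 52 are distinct.
P(all distinct) = 1000/1000 · 999/1000 · ··· · 949/1000 ≈ 0.259.
So the probability of at least one match is 1 − 0.259 = 0.741.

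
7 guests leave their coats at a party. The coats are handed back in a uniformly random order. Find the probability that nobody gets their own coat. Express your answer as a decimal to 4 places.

0.3679

This is the derangement probability: permutations of 7 with no fixed point.
D(7) = 7! · (1 − 1/1! + 1/2! − ··· + (−1)^7/7!) = 1854.
P = 1854/5040 = 103/280 ≈ 0.3679.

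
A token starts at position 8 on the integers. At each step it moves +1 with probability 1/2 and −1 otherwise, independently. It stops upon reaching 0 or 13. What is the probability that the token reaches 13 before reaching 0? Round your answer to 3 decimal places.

With a fair step, P(i) = ½P(i−1) + ½P(i+1) with P(0)=0, P(13)=1 has the linear solution P(i) = i/13.
P(8) = 8/13 ≈ 0.615.

0.615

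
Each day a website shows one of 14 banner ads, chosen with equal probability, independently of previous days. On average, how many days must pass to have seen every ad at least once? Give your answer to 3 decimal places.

45.522

After i distinct types are collected, each trial gives a new one with probability (14−i)/14, so the expected wait for the next new type is 14/(14−i).
E = 14/14 + 14/13 + 14/12 + 14/11 + 14/10 + 14/9 + 14/8 + 14/7 + 14/6 + 14/5 + 14/4 + 14/3 + 14/2 + 14/1 = 1171733/25740 ≈ 45.522.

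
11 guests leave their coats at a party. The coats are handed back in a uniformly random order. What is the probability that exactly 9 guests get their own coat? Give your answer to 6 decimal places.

Choose which 9 of the 11 are fixed: C(11,9) = 55 ways.
The remaining 2 must have no fixed point: D(2) = 1.
P = 55·1/39916800 = 1/725760 ≈ 0.000001.

0.000001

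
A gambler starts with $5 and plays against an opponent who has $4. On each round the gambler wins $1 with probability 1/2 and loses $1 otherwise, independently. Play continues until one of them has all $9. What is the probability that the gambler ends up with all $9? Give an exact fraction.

With a fair step, P(i) = ½P(i−1) + ½P(i+1) with P(0)=0, P(9)=1 has the linear solution P(i) = i/9.
P(5) = 5/9.

5/9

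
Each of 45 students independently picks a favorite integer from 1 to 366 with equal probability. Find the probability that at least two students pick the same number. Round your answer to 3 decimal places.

It's easier to compute the probability that all 45 are distinct.
P(all distinct) = 366/366 · 365/366 · ··· · 322/366 ≈ 0.060.
So the probability of at least one match is 1 − 0.060 = 0.940.

0.940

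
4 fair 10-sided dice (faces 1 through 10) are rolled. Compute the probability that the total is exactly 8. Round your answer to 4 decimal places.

0.0035

There are 10^4 = 10000 equally likely outcomes.
The number of ordered 4-tuples from {1,…,10} summing to 8 is 35.
P(sum = 8) = 35/10000 = 7/2000 ≈ 0.0035.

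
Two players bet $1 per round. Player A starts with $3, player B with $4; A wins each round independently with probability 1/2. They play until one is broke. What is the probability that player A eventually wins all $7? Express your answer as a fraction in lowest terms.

With a fair step, P(i) = ½P(i−1) + ½P(i+1) with P(0)=0, P(7)=1 has the linear solution P(i) = i/7.
P(3) = 3/7.

3/7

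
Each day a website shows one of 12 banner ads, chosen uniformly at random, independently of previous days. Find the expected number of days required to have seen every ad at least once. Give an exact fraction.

86021/2310

After i distinct types are collected, each trial gives a new one with probability (12−i)/12, so the expected wait for the next new type is 12/(12−i).
E = 12/12 + 12/11 + 12/10 + 12/9 + 12/8 + 12/7 + 12/6 + 12/5 + 12/4 + 12/3 + 12/2 + 12/1 = 86021/2310.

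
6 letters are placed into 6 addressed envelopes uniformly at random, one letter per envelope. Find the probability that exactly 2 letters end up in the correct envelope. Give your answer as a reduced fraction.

Choose which 2 of the 6 are fixed: C(6,2) = 15 ways.
The remaining 4 must have no fixed point: D(4) = 9.
P = 15·9/720 = 3/16.

3/16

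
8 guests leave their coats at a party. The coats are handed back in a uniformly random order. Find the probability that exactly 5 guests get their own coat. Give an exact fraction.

1/360

Choose which 5 of the 8 are fixed: C(8,5) = 56 ways.
The remaining 3 must have no fixed point: D(3) = 2.
P = 56·2/40320 = 1/360.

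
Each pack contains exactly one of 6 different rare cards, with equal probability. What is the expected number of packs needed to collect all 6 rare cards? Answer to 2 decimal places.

14.70

After i distinct types are collected, each trial gives a new one with probability (6−i)/6, so the expected wait for the next new type is 6/(6−i).
E = 6/6 + 6/5 + 6/4 + 6/3 + 6/2 + 6/1 = 147/10 ≈ 14.70.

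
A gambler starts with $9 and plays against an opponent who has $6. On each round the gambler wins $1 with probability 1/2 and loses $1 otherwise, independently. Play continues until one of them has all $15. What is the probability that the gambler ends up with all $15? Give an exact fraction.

3/5

With a fair step, P(i) = ½P(i−1) + ½P(i+1) with P(0)=0, P(15)=1 has the linear solution P(i) = i/15.
P(9) = 9/15 = 3/5.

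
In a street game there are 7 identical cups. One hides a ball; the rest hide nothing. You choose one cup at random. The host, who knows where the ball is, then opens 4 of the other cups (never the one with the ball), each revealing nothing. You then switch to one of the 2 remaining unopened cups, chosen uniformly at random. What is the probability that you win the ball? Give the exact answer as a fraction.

Your original cup holds the ball with probability 1/7, so the other 6 collectively hold it with probability 6/7.
The host can always find 4 empty cups to open, so the reveals don't change that 6/7; it is now spread over the 2 remaining unopened cups.
P(win by switching) = (6/7) · (1/2) = 3/7.

3/7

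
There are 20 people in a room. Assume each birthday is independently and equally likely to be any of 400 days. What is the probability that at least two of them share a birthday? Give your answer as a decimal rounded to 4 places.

0.3830

It's easier to compute the probability that all 20 are distinct.
P(all distinct) = 400/400 · 399/400 · ··· · 381/400 ≈ 0.6170.
So the probability of at least one match is 1 − 0.6170 = 0.3830.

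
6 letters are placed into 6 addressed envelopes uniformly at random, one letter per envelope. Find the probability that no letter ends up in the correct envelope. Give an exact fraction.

53/144

This is the derangement probability: permutations of 6 with no fixed point.
D(6) = 6! · (1 − 1/1! + 1/2! − ··· + (−1)^6/6!) = 265.
P = 265/720 = 53/144.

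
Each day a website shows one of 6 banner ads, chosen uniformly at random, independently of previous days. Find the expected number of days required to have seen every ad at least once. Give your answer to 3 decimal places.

14.700

After i distinct types are collected, each trial gives a new one with probability (6−i)/6, so the expected wait for the next new type is 6/(6−i).
E = 6/6 + 6/5 + 6/4 + 6/3 + 6/2 + 6/1 = 147/10 ≈ 14.700.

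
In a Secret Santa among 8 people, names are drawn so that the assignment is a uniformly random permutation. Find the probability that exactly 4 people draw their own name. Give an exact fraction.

Choose which 4 of the 8 are fixed: C(8,4) = 70 ways.
The remaining 4 must have no fixed point: D(4) = 9.
P = 70·9/40320 = 1/64.

1/64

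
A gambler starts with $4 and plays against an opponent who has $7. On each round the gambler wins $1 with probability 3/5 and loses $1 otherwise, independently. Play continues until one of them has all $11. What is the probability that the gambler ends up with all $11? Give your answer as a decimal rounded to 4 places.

0.8119

Let r = q/p = (2/5)/(3/5) = 2/3. The recurrence P(i) = p·P(i+1) + q·P(i−1) with P(0)=0, P(11)=1 gives P(i) = (1 − r^i)/(1 − r^11).
P(4) = (1 − (2/3)^4) / (1 − (2/3)^11) = 142155/175099 ≈ 0.8119.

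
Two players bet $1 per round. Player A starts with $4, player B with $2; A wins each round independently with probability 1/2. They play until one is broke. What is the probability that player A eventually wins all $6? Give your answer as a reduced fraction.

With a fair step, P(i) = ½P(i−1) + ½P(i+1) with P(0)=0, P(6)=1 has the linear solution P(i) = i/6.
P(4) = 4/6 = 2/3.

2/3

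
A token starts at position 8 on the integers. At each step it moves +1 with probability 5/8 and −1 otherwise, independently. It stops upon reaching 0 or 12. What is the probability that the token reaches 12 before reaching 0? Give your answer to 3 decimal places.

Let r = q/p = (3/8)/(5/8) = 3/5. The recurrence P(i) = p·P(i+1) + q·P(i−1) with P(0)=0, P(12)=1 gives P(i) = (1 − r^i)/(1 − r^12).
P(8) = (1 − (3/5)^8) / (1 − (3/5)^12) = 441250/447811 ≈ 0.985.

0.985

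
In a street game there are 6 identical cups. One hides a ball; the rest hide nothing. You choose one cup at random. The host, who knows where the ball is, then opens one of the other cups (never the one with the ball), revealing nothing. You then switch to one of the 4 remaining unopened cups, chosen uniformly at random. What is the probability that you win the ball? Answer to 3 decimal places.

Your original cup holds the ball with probability 1/6, so the other 5 collectively hold it with probability 5/6.
The host can always find an empty cup to open, so this doesn't change that 5/6; it is now spread over the 4 remaining unopened cups.
P(win by switching) = (5/6) · (1/4) = 5/24 ≈ 0.208.

0.208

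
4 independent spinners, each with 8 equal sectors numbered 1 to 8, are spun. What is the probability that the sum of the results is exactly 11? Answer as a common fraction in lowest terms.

15/512

There are 8^4 = 4096 equally likely outcomes.
The number of ordered 4-tuples from {1,…,8} summing to 11 is 120.
P(sum = 11) = 120/4096 = 15/512.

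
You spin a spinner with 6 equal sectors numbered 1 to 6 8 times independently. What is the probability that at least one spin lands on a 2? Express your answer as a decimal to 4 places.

P(no spin lands on a 2) = (5/6)^8 ≈ 0.2326.
P(at least one) = 1 − 0.2326 = 0.7674.

0.7674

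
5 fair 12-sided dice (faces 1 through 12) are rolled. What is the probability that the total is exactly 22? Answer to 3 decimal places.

There are 12^5 = 248832 equally likely outcomes.
The number of ordered 5-tuples from {1,…,12} summing to 22 is 5355.
P(sum = 22) = 5355/248832 = 595/27648 ≈ 0.022.

0.022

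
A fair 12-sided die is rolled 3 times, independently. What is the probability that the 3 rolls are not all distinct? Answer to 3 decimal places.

P(all 3 different) = 12/12 · 11/12 · ··· · 10/12 ≈ 0.764.
P(at least two equal) = 1 − 0.764 = 0.236.

0.236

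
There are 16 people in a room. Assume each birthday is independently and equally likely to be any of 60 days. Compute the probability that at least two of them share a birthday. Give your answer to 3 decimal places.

It's easier to compute the probability that all 16 are distinct.
P(all distinct) = 60/60 · 59/60 · ··· · 45/60 ≈ 0.111.
So the probability of at least one match is 1 − 0.111 = 0.889.

0.889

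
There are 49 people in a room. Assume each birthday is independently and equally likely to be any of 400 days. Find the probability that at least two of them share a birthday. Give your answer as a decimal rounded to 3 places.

It's easier to compute the probability that all 49 are distinct.
P(all distinct) = 400/400 · 399/400 · ··· · 352/400 ≈ 0.047.
So the probability of at least one match is 1 − 0.047 = 0.953.

0.953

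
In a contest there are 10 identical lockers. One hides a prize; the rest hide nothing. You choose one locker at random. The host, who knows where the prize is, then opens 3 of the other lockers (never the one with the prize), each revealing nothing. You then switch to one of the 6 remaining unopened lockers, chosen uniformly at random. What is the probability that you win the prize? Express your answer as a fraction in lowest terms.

3/20

Your original locker holds the prize with probability 1/10, so the other 9 collectively hold it with probability 9/10.
The host can always find 3 empty lockers to open, so the reveals don't change that 9/10; it is now spread over the 6 remaining unopened lockers.
P(win by switching) = (9/10) · (1/6) = 3/20.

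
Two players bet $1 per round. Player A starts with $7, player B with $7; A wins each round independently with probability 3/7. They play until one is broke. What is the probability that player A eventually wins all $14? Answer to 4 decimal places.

Let r = q/p = (4/7)/(3/7) = 4/3. The recurrence P(i) = p·P(i+1) + q·P(i−1) with P(0)=0, P(14)=1 gives P(i) = (1 − r^i)/(1 − r^14).
P(7) = (1 − (4/3)^7) / (1 − (4/3)^14) = 2187/18571 ≈ 0.1178.

0.1178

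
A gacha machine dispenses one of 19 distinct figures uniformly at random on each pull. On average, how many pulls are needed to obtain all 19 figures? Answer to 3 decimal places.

67.407

After i distinct types are collected, each trial gives a new one with probability (19−i)/19, so the expected wait for the next new type is 19/(19−i).
E = 19/19 + 19/18 + 19/17 + 19/16 + 19/15 + 19/14 + 19/13 + 19/12 + 19/11 + 19/10 + 19/9 + 19/8 + 19/7 + 19/6 + 19/5 + 19/4 + 19/3 + 19/2 + 19/1 = 275295799/4084080 ≈ 67.407.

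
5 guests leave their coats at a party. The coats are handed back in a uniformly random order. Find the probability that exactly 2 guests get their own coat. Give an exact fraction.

1/6

Choose which 2 of the 5 are fixed: C(5,2) = 10 ways.
The remaining 3 must have no fixed point: D(3) = 2.
P = 10·2/120 = 1/6.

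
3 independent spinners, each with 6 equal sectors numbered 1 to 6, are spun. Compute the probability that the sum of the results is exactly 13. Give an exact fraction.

7/72

There are 6^3 = 216 equally likely outcomes.
The number of ordered 3-tuples from {1,…,6} summing to 13 is 21.
P(sum = 13) = 21/216 = 7/72.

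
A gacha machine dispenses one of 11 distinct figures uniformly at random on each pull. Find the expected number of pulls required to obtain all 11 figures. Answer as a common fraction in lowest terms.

83711/2520

After i distinct types are collected, each trial gives a new one with probability (11−i)/11, so the expected wait for the next new type is 11/(11−i).
E = 11/11 + 11/10 + 11/9 + 11/8 + 11/7 + 11/6 + 11/5 + 11/4 + 11/3 + 11/2 + 11/1 = 83711/2520.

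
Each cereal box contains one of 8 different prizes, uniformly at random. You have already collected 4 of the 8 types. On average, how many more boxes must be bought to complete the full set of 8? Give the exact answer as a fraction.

50/3

Starting from 4 distinct types, each trial gives a new one with probability (8−i)/8 when i types are held, so the wait for the next new type is 8/(8−i).
E = 8/4 + 8/3 + 8/2 + 8/1 = 50/3.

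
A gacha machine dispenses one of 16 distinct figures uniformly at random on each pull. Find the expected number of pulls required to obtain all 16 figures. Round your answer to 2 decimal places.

54.09

After i distinct types are collected, each trial gives a new one with probability (16−i)/16, so the expected wait for the next new type is 16/(16−i).
E = 16/16 + 16/15 + 16/14 + 16/13 + 16/12 + 16/11 + 16/10 + 16/9 + 16/8 + 16/7 + 16/6 + 16/5 + 16/4 + 16/3 + 16/2 + 16/1 = 2436559/45045 ≈ 54.09.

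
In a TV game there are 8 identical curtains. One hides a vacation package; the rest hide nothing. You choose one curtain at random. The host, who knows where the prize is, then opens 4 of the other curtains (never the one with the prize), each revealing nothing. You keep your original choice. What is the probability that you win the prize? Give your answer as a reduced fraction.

1/8

The host can always open 4 empty curtains regardless of your choice, so the reveals give no information about your original curtain.
P(win by staying) = 1/8.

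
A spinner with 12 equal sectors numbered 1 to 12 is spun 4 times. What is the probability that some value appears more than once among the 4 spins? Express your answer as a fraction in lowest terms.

41/96

P(all 4 different) = 12/12 · 11/12 · ··· · 9/12 = 55/96.
P(at least two equal) = 1 − 55/96 = 41/96.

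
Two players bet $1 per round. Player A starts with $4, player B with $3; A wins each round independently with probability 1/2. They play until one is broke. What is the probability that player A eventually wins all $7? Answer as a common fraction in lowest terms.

4/7

With a fair step, P(i) = ½P(i−1) + ½P(i+1) with P(0)=0, P(7)=1 has the linear solution P(i) = i/7.
P(4) = 4/7.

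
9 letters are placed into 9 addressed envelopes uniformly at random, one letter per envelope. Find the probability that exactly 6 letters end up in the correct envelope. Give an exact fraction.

1/2160

Choose which 6 of the 9 are fixed: C(9,6) = 84 ways.
The remaining 3 must have no fixed point: D(3) = 2.
P = 84·2/362880 = 1/2160.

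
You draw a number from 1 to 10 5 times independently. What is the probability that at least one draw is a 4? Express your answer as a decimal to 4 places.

0.4095

P(no draw is a 4) = (9/10)^5 ≈ 0.5905.
P(at least one) = 1 − 0.5905 = 0.4095.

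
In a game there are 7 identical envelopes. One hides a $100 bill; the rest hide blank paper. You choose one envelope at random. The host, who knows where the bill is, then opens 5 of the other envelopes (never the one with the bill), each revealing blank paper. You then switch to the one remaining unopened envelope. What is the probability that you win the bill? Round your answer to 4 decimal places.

0.8571

Your original envelope holds the bill with probability 1/7, so the other 6 collectively hold it with probability 6/7.
The host can always find 5 empty envelopes to open, so the reveals don't change that 6/7; it is now spread over the 1 remaining unopened envelope.
P(win by switching) = (6/7) · (1/1) = 6/7 ≈ 0.8571.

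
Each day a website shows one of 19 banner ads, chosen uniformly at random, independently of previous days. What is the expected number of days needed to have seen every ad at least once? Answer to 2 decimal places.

67.41

After i distinct types are collected, each trial gives a new one with probability (19−i)/19, so the expected wait for the next new type is 19/(19−i).
E = 19/19 + 19/18 + 19/17 + 19/16 + 19/15 + 19/14 + 19/13 + 19/12 + 19/11 + 19/10 + 19/9 + 19/8 + 19/7 + 19/6 + 19/5 + 19/4 + 19/3 + 19/2 + 19/1 = 275295799/4084080 ≈ 67.41.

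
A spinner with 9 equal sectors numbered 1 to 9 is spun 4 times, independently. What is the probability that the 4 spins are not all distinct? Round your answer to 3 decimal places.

0.539

P(all 4 different) = 9/9 · 8/9 · ··· · 6/9 ≈ 0.461.
P(at least two equal) = 1 − 0.461 = 0.539.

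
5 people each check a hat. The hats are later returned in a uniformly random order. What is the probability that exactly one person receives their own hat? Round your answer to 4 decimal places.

Choose which one is fixed: C(5,1) = 5 ways.
The remaining 4 must have no fixed point: D(4) = 9.
P = 5·9/120 = 3/8 ≈ 0.3750.

0.3750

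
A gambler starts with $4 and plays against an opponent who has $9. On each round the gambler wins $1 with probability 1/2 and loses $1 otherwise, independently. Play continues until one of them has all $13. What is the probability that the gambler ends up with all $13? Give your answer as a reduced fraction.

With a fair step, P(i) = ½P(i−1) + ½P(i+1) with P(0)=0, P(13)=1 has the linear solution P(i) = i/13.
P(4) = 4/13.

4/13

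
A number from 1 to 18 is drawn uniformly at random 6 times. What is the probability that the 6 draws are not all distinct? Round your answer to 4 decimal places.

0.6070

P(all 6 different) = 18/18 · 17/18 · ··· · 13/18 ≈ 0.3930.
P(at least two equal) = 1 − 0.3930 = 0.6070.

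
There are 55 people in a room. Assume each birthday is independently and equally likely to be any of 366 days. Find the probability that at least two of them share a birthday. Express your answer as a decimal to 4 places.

0.9861

It's easier to compute the probability that all 55 are distinct.
P(all distinct) = 366/366 · 365/366 · ··· · 312/366 ≈ 0.0139.
So the probability of at least one match is 1 − 0.0139 = 0.9861.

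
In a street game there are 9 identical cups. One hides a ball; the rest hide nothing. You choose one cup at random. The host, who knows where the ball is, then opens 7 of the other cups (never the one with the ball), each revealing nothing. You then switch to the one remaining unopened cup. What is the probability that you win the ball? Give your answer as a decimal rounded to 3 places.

Your original cup holds the ball with probability 1/9, so the other 8 collectively hold it with probability 8/9.
The host can always find 7 empty cups to open, so the reveals don't change that 8/9; it is now spread over the 1 remaining unopened cup.
P(win by switching) = (8/9) · (1/1) = 8/9 ≈ 0.889.

0.889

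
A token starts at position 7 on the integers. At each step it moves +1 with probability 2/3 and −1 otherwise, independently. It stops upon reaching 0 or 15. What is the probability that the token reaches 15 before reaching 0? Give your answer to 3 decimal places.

0.992

Let r = q/p = (1/3)/(2/3) = 1/2. The recurrence P(i) = p·P(i+1) + q·P(i−1) with P(0)=0, P(15)=1 gives P(i) = (1 − r^i)/(1 − r^15).
P(7) = (1 − (1/2)^7) / (1 − (1/2)^15) = 32512/32767 ≈ 0.992.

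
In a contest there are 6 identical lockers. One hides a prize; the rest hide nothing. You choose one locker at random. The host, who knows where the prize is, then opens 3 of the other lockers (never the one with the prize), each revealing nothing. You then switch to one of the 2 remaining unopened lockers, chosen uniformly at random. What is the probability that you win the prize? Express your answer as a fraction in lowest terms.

Your original locker holds the prize with probability 1/6, so the other 5 collectively hold it with probability 5/6.
The host can always find 3 empty lockers to open, so the reveals don't change that 5/6; it is now spread over the 2 remaining unopened lockers.
P(win by switching) = (5/6) · (1/2) = 5/12.

5/12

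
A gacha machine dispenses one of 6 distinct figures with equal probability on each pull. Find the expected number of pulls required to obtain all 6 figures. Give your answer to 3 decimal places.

After i distinct types are collected, each trial gives a new one with probability (6−i)/6, so the expected wait for the next new type is 6/(6−i).
E = 6/6 + 6/5 + 6/4 + 6/3 + 6/2 + 6/1 = 147/10 ≈ 14.700.

14.700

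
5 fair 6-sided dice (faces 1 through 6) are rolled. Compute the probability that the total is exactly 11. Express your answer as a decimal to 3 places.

0.026

There are 6^5 = 7776 equally likely outcomes.
The number of ordered 5-tuples from {1,…,6} summing to 11 is 205.
P(sum = 11) = 205/7776 ≈ 0.026.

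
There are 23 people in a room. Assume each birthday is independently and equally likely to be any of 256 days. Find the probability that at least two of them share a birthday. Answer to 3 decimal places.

It's easier to compute the probability that all 23 are distinct.
P(all distinct) = 256/256 · 255/256 · ··· · 234/256 ≈ 0.361.
So the probability of at least one match is 1 − 0.361 = 0.639.

0.639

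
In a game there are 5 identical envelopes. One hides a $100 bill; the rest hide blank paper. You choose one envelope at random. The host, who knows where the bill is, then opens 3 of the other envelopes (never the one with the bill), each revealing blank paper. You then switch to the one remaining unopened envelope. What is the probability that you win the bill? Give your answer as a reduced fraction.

Your original envelope holds the bill with probability 1/5, so the other 4 collectively hold it with probability 4/5.
The host can always find 3 empty envelopes to open, so the reveals don't change that 4/5; it is now spread over the 1 remaining unopened envelope.
P(win by switching) = (4/5) · (1/1) = 4/5.

4/5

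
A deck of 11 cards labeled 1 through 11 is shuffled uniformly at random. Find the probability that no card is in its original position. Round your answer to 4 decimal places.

0.3679

This is the derangement probability: permutations of 11 with no fixed point.
D(11) = 11! · (1 − 1/1! + 1/2! − ··· + (−1)^11/11!) = 14684570.
P = 14684570/39916800 = 1468457/3991680 ≈ 0.3679.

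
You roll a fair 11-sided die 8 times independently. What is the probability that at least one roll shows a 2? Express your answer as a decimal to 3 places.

P(no roll shows a 2) = (10/11)^8 ≈ 0.467.
P(at least one) = 1 − 0.467 = 0.533.

0.533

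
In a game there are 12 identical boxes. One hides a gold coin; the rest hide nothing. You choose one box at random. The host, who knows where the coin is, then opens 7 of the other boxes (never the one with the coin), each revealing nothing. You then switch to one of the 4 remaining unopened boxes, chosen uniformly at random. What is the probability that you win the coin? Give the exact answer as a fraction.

11/48

Your original box holds the coin with probability 1/12, so the other 11 collectively hold it with probability 11/12.
The host can always find 7 empty boxes to open, so the reveals don't change that 11/12; it is now spread over the 4 remaining unopened boxes.
P(win by switching) = (11/12) · (1/4) = 11/48.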